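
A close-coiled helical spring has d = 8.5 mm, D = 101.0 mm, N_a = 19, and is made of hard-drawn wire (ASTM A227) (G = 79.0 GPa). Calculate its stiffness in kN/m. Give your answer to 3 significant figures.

k = Gd⁴/(8D³N_a) = (79.0×10³ × 8.5⁴) / (8 × 101.0³ × 19)
  = 4.12385e+08 / 1.56606e+08 = 2.6333 N/mm

2.63 kN/m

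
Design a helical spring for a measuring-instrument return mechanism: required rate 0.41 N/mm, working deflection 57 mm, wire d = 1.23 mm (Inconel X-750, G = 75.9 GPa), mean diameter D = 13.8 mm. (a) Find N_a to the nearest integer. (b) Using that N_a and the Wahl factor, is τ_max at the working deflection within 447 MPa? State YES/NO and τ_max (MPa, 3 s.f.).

(a) 20 coils; (b) NO, τ_max = 502 MPa

N_a = Gd⁴/(8D³k) = (75.9×10³)(1.23⁴)/(8·13.8³·0.41) = 20.15 → N_a = 20
Actual rate k = Gd⁴/(8D³·20) = 0.41315 N/mm
Working load F = kδ = 0.41315·57 = 23.549 N
C = 13.8/1.23 = 11.2195; K_W = (4C−1)/(4C−4)+0.615/C = 1.1282
τ_max = K_W·8FD/(πd³) = 1.1282·444.72 = 501.73 MPa
τ_max > 447 MPa → exceeds allowable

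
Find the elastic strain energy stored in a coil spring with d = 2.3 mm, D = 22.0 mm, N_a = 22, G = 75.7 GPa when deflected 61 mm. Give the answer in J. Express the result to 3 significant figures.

2.10 J

k = Gd⁴/(8D³N_a) = (75.7×10³)(2.3⁴)/(8·22.0³·22) = 1.1304 N/mm
U = ½kδ² = 0.5 × 1.1304 × 61² = 2103.1 N·mm = 2.1031 J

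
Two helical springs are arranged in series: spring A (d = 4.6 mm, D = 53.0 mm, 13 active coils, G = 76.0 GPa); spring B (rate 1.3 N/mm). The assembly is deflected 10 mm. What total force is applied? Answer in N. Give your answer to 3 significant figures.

8.17 N

k_A = Gd⁴/(8D³N_a) = (76.0×10³)(4.6⁴)/(8·53.0³·13) = 2.1978 N/mm
Series: 1/k_eq = 1/2.1978 + 1/1.3 = 1.2242; k_eq = 0.81684 N/mm
F = k_eq·δ = 0.81684·10 = 8.1684 N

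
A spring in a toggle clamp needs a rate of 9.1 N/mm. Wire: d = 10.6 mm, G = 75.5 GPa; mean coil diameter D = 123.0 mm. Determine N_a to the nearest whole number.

7

N_a = Gd⁴/(8D³k) = (75.5×10³ × 10.6⁴)/(8 × 123.0³ × 9.1)
    = 9.5317e+08 / 1.35471e+08 = 7.036 → 7 coils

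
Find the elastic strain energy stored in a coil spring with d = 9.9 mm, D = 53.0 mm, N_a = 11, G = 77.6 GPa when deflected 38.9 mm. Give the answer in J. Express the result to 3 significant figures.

k = Gd⁴/(8D³N_a) = (77.6×10³)(9.9⁴)/(8·53.0³·11) = 56.897 N/mm
U = ½kδ² = 0.5 × 56.897 × 38.9² = 43049 N·mm = 43.049 J

43.0 J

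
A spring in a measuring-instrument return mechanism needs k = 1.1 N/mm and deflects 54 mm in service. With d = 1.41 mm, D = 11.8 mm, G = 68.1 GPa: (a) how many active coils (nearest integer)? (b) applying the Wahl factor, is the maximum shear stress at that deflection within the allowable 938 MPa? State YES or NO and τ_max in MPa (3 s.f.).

(a) 19 coils; (b) YES, τ_max = 733 MPa

N_a = Gd⁴/(8D³k) = (68.1×10³)(1.41⁴)/(8·11.8³·1.1) = 18.62 → N_a = 19
Actual rate k = Gd⁴/(8D³·19) = 1.0778 N/mm
Working load F = kδ = 1.0778·54 = 58.201 N
C = 11.8/1.41 = 8.3688; K_W = (4C−1)/(4C−4)+0.615/C = 1.1753
τ_max = K_W·8FD/(πd³) = 1.1753·623.87 = 733.21 MPa
τ_max ≤ 938 MPa → acceptable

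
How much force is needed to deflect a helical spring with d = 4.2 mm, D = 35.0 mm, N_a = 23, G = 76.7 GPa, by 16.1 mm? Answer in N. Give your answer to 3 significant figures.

k = Gd⁴/(8D³N_a) = (76.7×10³)(4.2⁴)/(8·35.0³·23) = 3.0253 N/mm
F = k·δ = 3.0253 × 16.1 = 48.708 N

48.7 N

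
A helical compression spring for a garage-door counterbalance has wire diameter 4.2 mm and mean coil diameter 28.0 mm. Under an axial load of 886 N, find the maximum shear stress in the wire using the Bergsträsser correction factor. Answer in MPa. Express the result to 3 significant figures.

Spring index C = D/d = 28.0/4.2 = 6.6667
K_B = (4C+2)/(4C−3) = 28.667/23.667 = 1.2113
τ₀ = 8FD/(πd³) = 8·886·28.0/(π·4.2³) = 198464/232.75 = 852.68 MPa
τ_max = K·τ₀ = 1.2113 × 852.68 = 1032.8 MPa

1030 MPa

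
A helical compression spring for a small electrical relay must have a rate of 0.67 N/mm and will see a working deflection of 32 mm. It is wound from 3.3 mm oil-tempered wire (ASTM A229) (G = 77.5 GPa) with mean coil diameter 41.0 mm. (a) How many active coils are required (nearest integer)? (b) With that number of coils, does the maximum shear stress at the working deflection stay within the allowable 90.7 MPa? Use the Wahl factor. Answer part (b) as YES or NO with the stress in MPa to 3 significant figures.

N_a = Gd⁴/(8D³k) = (77.5×10³)(3.3⁴)/(8·41.0³·0.67) = 24.88 → N_a = 25
Actual rate k = Gd⁴/(8D³·25) = 0.66677 N/mm
Working load F = kδ = 0.66677·32 = 21.337 N
C = 41.0/3.3 = 12.4242; K_W = (4C−1)/(4C−4)+0.615/C = 1.1151
τ_max = K_W·8FD/(πd³) = 1.1151·61.988 = 69.126 MPa
τ_max ≤ 90.7 MPa → acceptable

(a) 25 coils; (b) YES, τ_max = 69.1 MPa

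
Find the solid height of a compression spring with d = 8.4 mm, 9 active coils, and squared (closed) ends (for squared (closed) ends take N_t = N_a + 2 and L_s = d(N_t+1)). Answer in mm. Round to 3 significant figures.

101 mm

squared (closed) ends: N_t = N_a + 2 = 9 + 2 = 11
L_s = d·(N_t+1) = 8.4 × 12 = 100.8 mm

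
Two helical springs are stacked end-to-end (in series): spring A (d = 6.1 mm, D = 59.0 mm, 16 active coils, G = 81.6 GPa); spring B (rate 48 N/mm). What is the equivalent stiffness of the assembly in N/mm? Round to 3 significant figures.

k_A = Gd⁴/(8D³N_a) = (81.6×10³)(6.1⁴)/(8·59.0³·16) = 4.2978 N/mm
Series: 1/k_eq = 1/4.2978 + 1/48 = 0.25351; k_eq = 3.9446 N/mm

3.94 N/mm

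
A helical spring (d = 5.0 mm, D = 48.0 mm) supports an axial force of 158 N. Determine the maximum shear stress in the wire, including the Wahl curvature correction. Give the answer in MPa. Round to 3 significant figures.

Spring index C = D/d = 48.0/5.0 = 9.6000
K_W = (4C−1)/(4C−4) + 0.615/C = 37.400/34.400 + 0.0641 = 1.1513
τ₀ = 8FD/(πd³) = 8·158·48.0/(π·5.0³) = 60672/392.7 = 154.5 MPa
τ_max = K·τ₀ = 1.1513 × 154.5 = 177.87 MPa

178 MPa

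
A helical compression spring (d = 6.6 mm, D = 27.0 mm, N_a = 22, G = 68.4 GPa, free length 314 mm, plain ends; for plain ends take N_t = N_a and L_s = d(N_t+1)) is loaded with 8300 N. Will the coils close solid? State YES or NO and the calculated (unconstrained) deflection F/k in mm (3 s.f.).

YES, δ = 222 mm

k = Gd⁴/(8D³N_a) = (68.4×10³)(6.6⁴)/(8·27.0³·22) = 37.465 N/mm
N_t = 22; L_s = 6.6·23 = 151.8 mm; δ_solid = L₀ − L_s = 314 − 151.8 = 162.2 mm
δ = F/k = 8300/37.465 = 221.54 mm
δ ≥ δ_solid → spring goes solid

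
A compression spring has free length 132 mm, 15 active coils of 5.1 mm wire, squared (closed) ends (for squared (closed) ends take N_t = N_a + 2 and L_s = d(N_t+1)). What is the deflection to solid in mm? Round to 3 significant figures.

40.2 mm

N_t = 17; L_s = 5.1·18 = 91.8 mm
δ_solid = L₀ − L_s = 132 − 91.8 = 40.2 mm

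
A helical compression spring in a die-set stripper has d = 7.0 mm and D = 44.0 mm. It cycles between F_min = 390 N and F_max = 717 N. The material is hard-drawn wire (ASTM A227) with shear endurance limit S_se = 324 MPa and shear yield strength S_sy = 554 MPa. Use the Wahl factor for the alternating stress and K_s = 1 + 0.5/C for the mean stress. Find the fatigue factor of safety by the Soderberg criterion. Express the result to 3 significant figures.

1.80

C = D/d = 44.0/7.0 = 6.2857; K_W = (4C−1)/(4C−4)+0.615/C = 1.2397; K_s = 1+0.5/C = 1.0795
F_a = (F_max−F_min)/2 = 163.5 N; F_m = (F_max+F_min)/2 = 553.5 N
τ_a = K_W·8F_aD/(πd³) = 1.2397 × 53.409 = 66.213 MPa
τ_m = K_s·8F_mD/(πd³) = 1.0795 × 180.81 = 195.19 MPa
Soderberg: 1/n_f = τ_a/S_se + τ_m/S_sy = 66.213/324 + 195.19/554 = 0.20436 + 0.35233 = 0.55669
n_f = 1/0.55669 = 1.796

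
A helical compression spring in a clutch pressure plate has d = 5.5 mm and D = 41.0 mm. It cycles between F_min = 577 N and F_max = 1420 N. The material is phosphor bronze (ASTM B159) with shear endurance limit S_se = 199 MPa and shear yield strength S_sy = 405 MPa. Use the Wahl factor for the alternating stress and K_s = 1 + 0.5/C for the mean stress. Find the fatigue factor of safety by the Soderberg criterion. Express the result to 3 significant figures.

0.308

C = D/d = 41.0/5.5 = 7.4545; K_W = (4C−1)/(4C−4)+0.615/C = 1.1987; K_s = 1+0.5/C = 1.0671
F_a = (F_max−F_min)/2 = 421.5 N; F_m = (F_max+F_min)/2 = 998.5 N
τ_a = K_W·8F_aD/(πd³) = 1.1987 × 264.5 = 317.06 MPa
τ_m = K_s·8F_mD/(πd³) = 1.0671 × 626.59 = 668.62 MPa
Soderberg: 1/n_f = τ_a/S_se + τ_m/S_sy = 317.06/199 + 668.62/405 = 1.59327 + 1.65091 = 3.2442
n_f = 1/3.2442 = 0.3082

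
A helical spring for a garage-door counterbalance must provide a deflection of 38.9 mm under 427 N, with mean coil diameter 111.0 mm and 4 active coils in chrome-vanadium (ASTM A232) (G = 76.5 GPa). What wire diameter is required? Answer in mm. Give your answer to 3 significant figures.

Required rate k = F/δ = 427/38.9 = 10.977 N/mm
d = (8D³N_a·k / G)^(1/4) = (8·111.0³·4·10.977 / (76.5×10³))^0.25
  = (6279.7)^0.25 = 8.9019 mm

8.90 mm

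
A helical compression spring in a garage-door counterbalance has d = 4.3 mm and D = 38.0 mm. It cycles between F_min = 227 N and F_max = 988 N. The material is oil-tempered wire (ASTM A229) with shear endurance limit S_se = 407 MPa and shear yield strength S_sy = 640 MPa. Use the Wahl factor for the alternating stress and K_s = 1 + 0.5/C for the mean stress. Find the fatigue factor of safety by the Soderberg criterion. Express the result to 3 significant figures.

C = D/d = 38.0/4.3 = 8.8372; K_W = (4C−1)/(4C−4)+0.615/C = 1.1653; K_s = 1+0.5/C = 1.0566
F_a = (F_max−F_min)/2 = 380.5 N; F_m = (F_max+F_min)/2 = 607.5 N
τ_a = K_W·8F_aD/(πd³) = 1.1653 × 463.1 = 539.64 MPa
τ_m = K_s·8F_mD/(πd³) = 1.0566 × 739.37 = 781.21 MPa
Soderberg: 1/n_f = τ_a/S_se + τ_m/S_sy = 539.64/407 + 781.21/640 = 1.32590 + 1.22064 = 2.5465
n_f = 1/2.5465 = 0.3927

0.393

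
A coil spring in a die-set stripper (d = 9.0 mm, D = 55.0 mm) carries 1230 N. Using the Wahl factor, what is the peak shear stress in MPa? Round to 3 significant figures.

295 MPa

Spring index C = D/d = 55.0/9.0 = 6.1111
K_W = (4C−1)/(4C−4) + 0.615/C = 23.444/20.444 + 0.1006 = 1.2474
τ₀ = 8FD/(πd³) = 8·1230·55.0/(π·9.0³) = 541200/2290.2 = 236.31 MPa
τ_max = K·τ₀ = 1.2474 × 236.31 = 294.77 MPa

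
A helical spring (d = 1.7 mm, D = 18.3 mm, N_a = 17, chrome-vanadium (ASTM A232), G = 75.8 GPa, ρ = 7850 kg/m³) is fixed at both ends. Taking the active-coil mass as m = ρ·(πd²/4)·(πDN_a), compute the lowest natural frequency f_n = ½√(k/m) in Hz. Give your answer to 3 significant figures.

104 Hz

k = Gd⁴/(8D³N_a) = (75.8×10³)(1.7⁴)/(8·18.3³·17) = 0.75958 N/mm = 759.58 N/m
Wire length L = πDN_a = π·18.3·17 = 977.35 mm
m = ρ·(πd²/4)·L = 7850 × 2.2698×10⁻⁶ m² × 0.97735 m = 0.017414 kg
f_n = ½√(k/m) = 0.5·√(759.58/0.017414) = 0.5·√(43618) = 104.42 Hz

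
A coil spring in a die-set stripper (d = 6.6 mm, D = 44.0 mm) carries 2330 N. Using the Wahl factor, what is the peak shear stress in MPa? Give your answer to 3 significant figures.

1110 MPa

Spring index C = D/d = 44.0/6.6 = 6.6667
K_W = (4C−1)/(4C−4) + 0.615/C = 25.667/22.667 + 0.0922 = 1.2246
τ₀ = 8FD/(πd³) = 8·2330·44.0/(π·6.6³) = 820160/903.2 = 908.06 MPa
τ_max = K·τ₀ = 1.2246 × 908.06 = 1112 MPa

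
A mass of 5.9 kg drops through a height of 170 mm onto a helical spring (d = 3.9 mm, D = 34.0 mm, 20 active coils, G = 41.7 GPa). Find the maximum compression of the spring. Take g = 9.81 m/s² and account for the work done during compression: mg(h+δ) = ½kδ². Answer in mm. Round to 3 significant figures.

157 mm

k = Gd⁴/(8D³N_a) = (41.7×10³)(3.9⁴)/(8·34.0³·20) = 1.534 N/mm
W = mg = 5.9 × 9.81 = 57.879 N
½kδ² − Wδ − Wh = 0 → δ = (W + √(W² + 2kWh))/k
δ = (57.879 + √(3350 + 30188.2))/1.534 = (57.879 + 183.13)/1.534 = 157.11 mm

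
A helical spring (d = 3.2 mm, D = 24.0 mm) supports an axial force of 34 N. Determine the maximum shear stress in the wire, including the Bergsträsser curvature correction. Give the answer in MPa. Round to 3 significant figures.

Spring index C = D/d = 24.0/3.2 = 7.5000
K_B = (4C+2)/(4C−3) = 32.000/27.000 = 1.1852
τ₀ = 8FD/(πd³) = 8·34·24.0/(π·3.2³) = 6528/102.94 = 63.413 MPa
τ_max = K·τ₀ = 1.1852 × 63.413 = 75.157 MPa

75.2 MPa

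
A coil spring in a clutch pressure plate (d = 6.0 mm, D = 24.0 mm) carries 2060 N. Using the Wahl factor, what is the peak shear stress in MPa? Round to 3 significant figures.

818 MPa

Spring index C = D/d = 24.0/6.0 = 4.0000
K_W = (4C−1)/(4C−4) + 0.615/C = 15.000/12.000 + 0.1537 = 1.4038
τ₀ = 8FD/(πd³) = 8·2060·24.0/(π·6.0³) = 395520/678.58 = 582.86 MPa
τ_max = K·τ₀ = 1.4038 × 582.86 = 818.19 MPa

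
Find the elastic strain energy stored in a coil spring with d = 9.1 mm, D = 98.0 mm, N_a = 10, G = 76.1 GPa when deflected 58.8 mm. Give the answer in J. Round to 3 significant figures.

k = Gd⁴/(8D³N_a) = (76.1×10³)(9.1⁴)/(8·98.0³·10) = 6.9308 N/mm
U = ½kδ² = 0.5 × 6.9308 × 58.8² = 11981 N·mm = 11.981 J

12.0 J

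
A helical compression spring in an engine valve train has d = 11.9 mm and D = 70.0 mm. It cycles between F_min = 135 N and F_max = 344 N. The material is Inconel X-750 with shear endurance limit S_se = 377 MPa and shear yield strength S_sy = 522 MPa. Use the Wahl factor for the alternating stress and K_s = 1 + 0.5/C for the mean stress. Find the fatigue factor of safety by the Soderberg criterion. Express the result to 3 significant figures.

11.2

C = D/d = 70.0/11.9 = 5.8824; K_W = (4C−1)/(4C−4)+0.615/C = 1.2582; K_s = 1+0.5/C = 1.0850
F_a = (F_max−F_min)/2 = 104.5 N; F_m = (F_max+F_min)/2 = 239.5 N
τ_a = K_W·8F_aD/(πd³) = 1.2582 × 11.054 = 13.908 MPa
τ_m = K_s·8F_mD/(πd³) = 1.0850 × 25.334 = 27.487 MPa
Soderberg: 1/n_f = τ_a/S_se + τ_m/S_sy = 13.908/377 + 27.487/522 = 0.03689 + 0.05266 = 0.089548
n_f = 1/0.089548 = 11.17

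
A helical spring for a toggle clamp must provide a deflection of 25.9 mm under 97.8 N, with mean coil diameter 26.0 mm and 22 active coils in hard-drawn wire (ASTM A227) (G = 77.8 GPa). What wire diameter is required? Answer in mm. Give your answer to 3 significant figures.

Required rate k = F/δ = 97.8/25.9 = 3.7761 N/mm
d = (8D³N_a·k / G)^(1/4) = (8·26.0³·22·3.7761 / (77.8×10³))^0.25
  = (150.14)^0.25 = 3.5004 mm

3.50 mm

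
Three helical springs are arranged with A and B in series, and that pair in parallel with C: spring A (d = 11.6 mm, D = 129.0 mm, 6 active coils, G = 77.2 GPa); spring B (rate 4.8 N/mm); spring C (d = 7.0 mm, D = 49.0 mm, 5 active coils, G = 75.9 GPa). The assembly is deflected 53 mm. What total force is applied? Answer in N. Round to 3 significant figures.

2240 N

k_A = Gd⁴/(8D³N_a) = (77.2×10³)(11.6⁴)/(8·129.0³·6) = 13.566 N/mm
k_C = Gd⁴/(8D³N_a) = (75.9×10³)(7.0⁴)/(8·49.0³·5) = 38.724 N/mm
Springs A,B series: k_AB = 1/(1/13.566+1/4.8) = 3.5455 N/mm; parallel with C: k_eq = 3.5455+38.724 = 42.27 N/mm
F = k_eq·δ = 42.27·53 = 2240.3 N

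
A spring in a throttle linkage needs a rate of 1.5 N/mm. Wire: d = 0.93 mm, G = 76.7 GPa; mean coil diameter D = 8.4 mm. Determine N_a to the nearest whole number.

N_a = Gd⁴/(8D³k) = (76.7×10³ × 0.93⁴)/(8 × 8.4³ × 1.5)
    = 57375.6 / 7112.45 = 8.067 → 8 coils

8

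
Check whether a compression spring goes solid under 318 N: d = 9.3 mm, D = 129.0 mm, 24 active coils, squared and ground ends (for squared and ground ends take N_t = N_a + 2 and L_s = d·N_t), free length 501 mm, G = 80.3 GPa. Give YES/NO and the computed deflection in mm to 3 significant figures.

k = Gd⁴/(8D³N_a) = (80.3×10³)(9.3⁴)/(8·129.0³·24) = 1.4574 N/mm
N_t = 26; L_s = 9.3·26 = 241.8 mm; δ_solid = L₀ − L_s = 501 − 241.8 = 259.2 mm
δ = F/k = 318/1.4574 = 218.2 mm
δ < δ_solid → spring does not go solid

NO, δ = 218 mm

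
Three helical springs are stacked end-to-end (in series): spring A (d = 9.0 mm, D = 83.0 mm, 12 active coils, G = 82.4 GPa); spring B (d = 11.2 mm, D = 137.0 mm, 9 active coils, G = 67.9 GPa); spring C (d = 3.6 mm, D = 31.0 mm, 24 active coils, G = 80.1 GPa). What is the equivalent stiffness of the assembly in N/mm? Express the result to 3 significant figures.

1.43 N/mm

k_A = Gd⁴/(8D³N_a) = (82.4×10³)(9.0⁴)/(8·83.0³·12) = 9.849 N/mm
k_B = Gd⁴/(8D³N_a) = (67.9×10³)(11.2⁴)/(8·137.0³·9) = 5.771 N/mm
k_C = Gd⁴/(8D³N_a) = (80.1×10³)(3.6⁴)/(8·31.0³·24) = 2.3521 N/mm
Series: 1/k_eq = 1/9.849 + 1/5.771 + 1/2.3521 = 0.69997; k_eq = 1.4286 N/mm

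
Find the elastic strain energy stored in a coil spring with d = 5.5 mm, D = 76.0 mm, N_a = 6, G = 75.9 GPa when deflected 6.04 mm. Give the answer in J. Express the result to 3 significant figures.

0.0601 J

k = Gd⁴/(8D³N_a) = (75.9×10³)(5.5⁴)/(8·76.0³·6) = 3.2962 N/mm
U = ½kδ² = 0.5 × 3.2962 × 6.04² = 60.125 N·mm = 0.060125 J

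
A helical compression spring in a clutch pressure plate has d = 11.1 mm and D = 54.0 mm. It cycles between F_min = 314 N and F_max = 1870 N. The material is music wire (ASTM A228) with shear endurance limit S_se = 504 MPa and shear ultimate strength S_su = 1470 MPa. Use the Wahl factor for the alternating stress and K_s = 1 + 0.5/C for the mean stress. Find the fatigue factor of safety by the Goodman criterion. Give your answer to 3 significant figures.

C = D/d = 54.0/11.1 = 4.8649; K_W = (4C−1)/(4C−4)+0.615/C = 1.3205; K_s = 1+0.5/C = 1.1028
F_a = (F_max−F_min)/2 = 778 N; F_m = (F_max+F_min)/2 = 1092 N
τ_a = K_W·8F_aD/(πd³) = 1.3205 × 78.225 = 103.29 MPa
τ_m = K_s·8F_mD/(πd³) = 1.1028 × 109.8 = 121.08 MPa
Goodman: 1/n_f = τ_a/S_se + τ_m/S_su = 103.29/504 + 121.08/1470 = 0.20495 + 0.08237 = 0.28732
n_f = 1/0.28732 = 3.48

3.48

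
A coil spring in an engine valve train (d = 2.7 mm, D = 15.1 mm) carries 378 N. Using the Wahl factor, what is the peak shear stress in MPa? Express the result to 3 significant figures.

940 MPa

Spring index C = D/d = 15.1/2.7 = 5.5926
K_W = (4C−1)/(4C−4) + 0.615/C = 21.370/18.370 + 0.1100 = 1.2733
τ₀ = 8FD/(πd³) = 8·378·15.1/(π·2.7³) = 45662.4/61.836 = 738.44 MPa
τ_max = K·τ₀ = 1.2733 × 738.44 = 940.24 MPa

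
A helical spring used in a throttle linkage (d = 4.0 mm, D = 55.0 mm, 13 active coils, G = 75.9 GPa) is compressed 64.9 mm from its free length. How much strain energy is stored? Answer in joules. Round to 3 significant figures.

2.36 J

k = Gd⁴/(8D³N_a) = (75.9×10³)(4.0⁴)/(8·55.0³·13) = 1.1229 N/mm
U = ½kδ² = 0.5 × 1.1229 × 64.9² = 2364.9 N·mm = 2.3649 J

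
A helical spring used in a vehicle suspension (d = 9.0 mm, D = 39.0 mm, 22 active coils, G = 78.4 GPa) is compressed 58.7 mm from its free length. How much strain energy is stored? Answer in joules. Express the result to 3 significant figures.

k = Gd⁴/(8D³N_a) = (78.4×10³)(9.0⁴)/(8·39.0³·22) = 49.27 N/mm
U = ½kδ² = 0.5 × 49.27 × 58.7² = 84884 N·mm = 84.884 J

84.9 J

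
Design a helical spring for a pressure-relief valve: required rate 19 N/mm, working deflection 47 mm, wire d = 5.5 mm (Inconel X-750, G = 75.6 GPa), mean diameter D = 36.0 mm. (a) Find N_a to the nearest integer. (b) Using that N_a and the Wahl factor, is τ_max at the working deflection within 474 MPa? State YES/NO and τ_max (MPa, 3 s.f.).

(a) 10 coils; (b) NO, τ_max = 590 MPa

N_a = Gd⁴/(8D³k) = (75.6×10³)(5.5⁴)/(8·36.0³·19) = 9.755 → N_a = 10
Actual rate k = Gd⁴/(8D³·10) = 18.534 N/mm
Working load F = kδ = 18.534·47 = 871.11 N
C = 36.0/5.5 = 6.5455; K_W = (4C−1)/(4C−4)+0.615/C = 1.2292
τ_max = K_W·8FD/(πd³) = 1.2292·479.98 = 590 MPa
τ_max > 474 MPa → exceeds allowable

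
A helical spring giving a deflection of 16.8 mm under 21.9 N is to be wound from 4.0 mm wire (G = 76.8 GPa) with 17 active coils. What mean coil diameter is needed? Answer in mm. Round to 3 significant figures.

48.0 mm

Required rate k = F/δ = 21.9/16.8 = 1.3036 N/mm
D = (Gd⁴/(8N_a·k))^(1/3) = (76.8×10³·4.0⁴/(8·17·1.3036))^(1/3)
  = (110899)^(1/3) = 48.0444 mm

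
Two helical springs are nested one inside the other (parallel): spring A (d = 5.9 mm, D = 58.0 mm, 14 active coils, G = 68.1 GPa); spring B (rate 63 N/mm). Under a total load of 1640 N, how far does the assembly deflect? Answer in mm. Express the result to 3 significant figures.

24.6 mm

k_A = Gd⁴/(8D³N_a) = (68.1×10³)(5.9⁴)/(8·58.0³·14) = 3.7762 N/mm
Parallel: k_eq = 3.7762 + 63 = 66.776 N/mm
δ = F/k_eq = 1640/66.776 = 24.56 mm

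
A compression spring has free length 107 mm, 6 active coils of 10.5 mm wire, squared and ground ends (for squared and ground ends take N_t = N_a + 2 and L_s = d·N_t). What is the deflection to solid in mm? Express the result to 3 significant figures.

N_t = 8; L_s = 10.5·8 = 84 mm
δ_solid = L₀ − L_s = 107 − 84 = 23 mm

23.0 mm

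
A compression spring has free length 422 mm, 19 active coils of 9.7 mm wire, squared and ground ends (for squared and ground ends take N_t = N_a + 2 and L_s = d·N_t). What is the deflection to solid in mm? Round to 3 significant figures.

218 mm

N_t = 21; L_s = 9.7·21 = 203.7 mm
δ_solid = L₀ − L_s = 422 − 203.7 = 218.3 mm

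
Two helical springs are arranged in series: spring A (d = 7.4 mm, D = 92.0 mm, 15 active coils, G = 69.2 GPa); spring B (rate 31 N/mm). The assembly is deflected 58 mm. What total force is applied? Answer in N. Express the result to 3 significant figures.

120 N

k_A = Gd⁴/(8D³N_a) = (69.2×10³)(7.4⁴)/(8·92.0³·15) = 2.2207 N/mm
Series: 1/k_eq = 1/2.2207 + 1/31 = 0.48257; k_eq = 2.0722 N/mm
F = k_eq·δ = 2.0722·58 = 120.19 N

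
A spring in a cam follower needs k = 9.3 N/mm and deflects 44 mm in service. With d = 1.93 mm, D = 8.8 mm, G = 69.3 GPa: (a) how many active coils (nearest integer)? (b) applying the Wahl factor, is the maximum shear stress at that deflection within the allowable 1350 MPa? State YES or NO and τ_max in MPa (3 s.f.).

(a) 19 coils; (b) NO, τ_max = 1710 MPa

N_a = Gd⁴/(8D³k) = (69.3×10³)(1.93⁴)/(8·8.8³·9.3) = 18.96 → N_a = 19
Actual rate k = Gd⁴/(8D³·19) = 9.2826 N/mm
Working load F = kδ = 9.2826·44 = 408.44 N
C = 8.8/1.93 = 4.5596; K_W = (4C−1)/(4C−4)+0.615/C = 1.3456
τ_max = K_W·8FD/(πd³) = 1.3456·1273.1 = 1713.1 MPa
τ_max > 1350 MPa → exceeds allowable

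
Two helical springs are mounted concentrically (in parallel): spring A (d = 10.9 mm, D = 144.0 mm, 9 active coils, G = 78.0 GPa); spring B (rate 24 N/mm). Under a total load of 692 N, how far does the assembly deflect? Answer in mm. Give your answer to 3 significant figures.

23.8 mm

k_A = Gd⁴/(8D³N_a) = (78.0×10³)(10.9⁴)/(8·144.0³·9) = 5.1213 N/mm
Parallel: k_eq = 5.1213 + 24 = 29.121 N/mm
δ = F/k_eq = 692/29.121 = 23.763 mm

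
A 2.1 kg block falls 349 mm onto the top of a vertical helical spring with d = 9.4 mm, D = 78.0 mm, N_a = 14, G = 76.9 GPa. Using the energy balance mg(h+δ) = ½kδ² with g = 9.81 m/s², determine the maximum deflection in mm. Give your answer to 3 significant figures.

37.5 mm

k = Gd⁴/(8D³N_a) = (76.9×10³)(9.4⁴)/(8·78.0³·14) = 11.296 N/mm
W = mg = 2.1 × 9.81 = 20.601 N
½kδ² − Wδ − Wh = 0 → δ = (W + √(W² + 2kWh))/k
δ = (20.601 + √(424.4 + 162435))/11.296 = (20.601 + 403.56)/11.296 = 37.549 mm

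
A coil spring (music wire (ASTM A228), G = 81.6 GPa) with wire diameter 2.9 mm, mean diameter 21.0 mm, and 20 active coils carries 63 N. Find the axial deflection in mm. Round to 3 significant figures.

16.2 mm

k = Gd⁴/(8D³N_a) = (81.6×10³)(2.9⁴)/(8·21.0³·20) = 3.895 N/mm
δ = F/k = 63 / 3.895 = 16.175 mm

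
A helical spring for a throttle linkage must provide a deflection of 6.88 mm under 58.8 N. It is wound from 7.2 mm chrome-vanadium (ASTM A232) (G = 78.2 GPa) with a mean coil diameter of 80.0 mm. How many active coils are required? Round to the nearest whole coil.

6

Required rate k = F/δ = 58.8/6.88 = 8.5465 N/mm
N_a = Gd⁴/(8D³k) = (78.2×10³ × 7.2⁴)/(8 × 80.0³ × 8.5465)
    = 2.10154e+08 / 3.50065e+07 = 6.003 → 6 coils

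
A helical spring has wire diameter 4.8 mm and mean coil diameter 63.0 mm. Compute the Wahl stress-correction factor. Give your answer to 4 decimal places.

C = D/d = 63.0/4.8 = 13.1250
K_W = (4C−1)/(4C−4) + 0.615/C = 51.500/48.500 + 0.0469 = 1.1087

1.1087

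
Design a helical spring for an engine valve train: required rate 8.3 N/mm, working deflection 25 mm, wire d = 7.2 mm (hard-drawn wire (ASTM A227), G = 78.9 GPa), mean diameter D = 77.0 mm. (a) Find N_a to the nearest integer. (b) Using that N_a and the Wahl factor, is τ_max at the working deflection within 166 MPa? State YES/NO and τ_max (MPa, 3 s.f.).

N_a = Gd⁴/(8D³k) = (78.9×10³)(7.2⁴)/(8·77.0³·8.3) = 6.995 → N_a = 7
Actual rate k = Gd⁴/(8D³·7) = 8.2937 N/mm
Working load F = kδ = 8.2937·25 = 207.34 N
C = 77.0/7.2 = 10.6944; K_W = (4C−1)/(4C−4)+0.615/C = 1.1349
τ_max = K_W·8FD/(πd³) = 1.1349·108.92 = 123.61 MPa
τ_max ≤ 166 MPa → acceptable

(a) 7 coils; (b) YES, τ_max = 124 MPa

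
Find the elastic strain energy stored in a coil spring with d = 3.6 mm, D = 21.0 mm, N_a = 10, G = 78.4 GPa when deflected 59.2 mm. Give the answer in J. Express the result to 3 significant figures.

k = Gd⁴/(8D³N_a) = (78.4×10³)(3.6⁴)/(8·21.0³·10) = 17.774 N/mm
U = ½kδ² = 0.5 × 17.774 × 59.2² = 31145 N·mm = 31.145 J

31.1 J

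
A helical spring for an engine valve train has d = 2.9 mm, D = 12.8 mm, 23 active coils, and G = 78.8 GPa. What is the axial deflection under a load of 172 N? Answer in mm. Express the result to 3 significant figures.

k = Gd⁴/(8D³N_a) = (78.8×10³)(2.9⁴)/(8·12.8³·23) = 14.443 N/mm
δ = F/k = 172 / 14.443 = 11.909 mm

11.9 mm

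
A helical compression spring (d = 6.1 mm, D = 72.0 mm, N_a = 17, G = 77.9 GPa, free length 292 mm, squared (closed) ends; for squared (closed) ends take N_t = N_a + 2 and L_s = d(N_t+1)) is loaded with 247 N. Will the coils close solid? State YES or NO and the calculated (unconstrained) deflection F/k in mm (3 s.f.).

NO, δ = 116 mm

k = Gd⁴/(8D³N_a) = (77.9×10³)(6.1⁴)/(8·72.0³·17) = 2.1248 N/mm
N_t = 19; L_s = 6.1·20 = 122 mm; δ_solid = L₀ − L_s = 292 − 122 = 170 mm
δ = F/k = 247/2.1248 = 116.25 mm
δ < δ_solid → spring does not go solid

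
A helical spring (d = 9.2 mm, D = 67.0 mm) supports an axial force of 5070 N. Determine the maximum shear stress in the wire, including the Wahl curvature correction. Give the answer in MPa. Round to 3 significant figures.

Spring index C = D/d = 67.0/9.2 = 7.2826
K_W = (4C−1)/(4C−4) + 0.615/C = 28.130/25.130 + 0.0844 = 1.2038
τ₀ = 8FD/(πd³) = 8·5070·67.0/(π·9.2³) = 2.71752e+06/2446.3 = 1110.9 MPa
τ_max = K·τ₀ = 1.2038 × 1110.9 = 1337.3 MPa

1340 MPa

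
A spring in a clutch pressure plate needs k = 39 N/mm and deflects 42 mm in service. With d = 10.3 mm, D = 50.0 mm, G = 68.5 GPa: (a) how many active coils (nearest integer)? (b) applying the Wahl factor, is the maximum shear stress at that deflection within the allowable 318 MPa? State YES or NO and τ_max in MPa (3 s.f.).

(a) 20 coils; (b) YES, τ_max = 249 MPa

N_a = Gd⁴/(8D³k) = (68.5×10³)(10.3⁴)/(8·50.0³·39) = 19.77 → N_a = 20
Actual rate k = Gd⁴/(8D³·20) = 38.549 N/mm
Working load F = kδ = 38.549·42 = 1619 N
C = 50.0/10.3 = 4.8544; K_W = (4C−1)/(4C−4)+0.615/C = 1.3213
τ_max = K_W·8FD/(πd³) = 1.3213·188.65 = 249.26 MPa
τ_max ≤ 318 MPa → acceptable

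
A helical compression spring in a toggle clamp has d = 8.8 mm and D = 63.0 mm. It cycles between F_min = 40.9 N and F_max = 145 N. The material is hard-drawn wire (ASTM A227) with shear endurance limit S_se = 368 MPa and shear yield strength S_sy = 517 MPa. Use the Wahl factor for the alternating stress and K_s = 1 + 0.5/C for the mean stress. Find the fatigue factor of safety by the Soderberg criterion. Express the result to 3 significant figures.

11.7

C = D/d = 63.0/8.8 = 7.1591; K_W = (4C−1)/(4C−4)+0.615/C = 1.2077; K_s = 1+0.5/C = 1.0698
F_a = (F_max−F_min)/2 = 52.05 N; F_m = (F_max+F_min)/2 = 92.95 N
τ_a = K_W·8F_aD/(πd³) = 1.2077 × 12.253 = 14.798 MPa
τ_m = K_s·8F_mD/(πd³) = 1.0698 × 21.882 = 23.41 MPa
Soderberg: 1/n_f = τ_a/S_se + τ_m/S_sy = 14.798/368 + 23.41/517 = 0.04021 + 0.04528 = 0.085492
n_f = 1/0.085492 = 11.7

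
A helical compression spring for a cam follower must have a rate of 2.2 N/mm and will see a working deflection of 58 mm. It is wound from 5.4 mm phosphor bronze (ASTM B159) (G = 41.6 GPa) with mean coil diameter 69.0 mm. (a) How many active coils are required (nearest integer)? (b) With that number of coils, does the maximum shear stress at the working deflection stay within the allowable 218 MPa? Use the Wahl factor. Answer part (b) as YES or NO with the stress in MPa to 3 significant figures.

N_a = Gd⁴/(8D³k) = (41.6×10³)(5.4⁴)/(8·69.0³·2.2) = 6.118 → N_a = 6
Actual rate k = Gd⁴/(8D³·6) = 2.2433 N/mm
Working load F = kδ = 2.2433·58 = 130.11 N
C = 69.0/5.4 = 12.7778; K_W = (4C−1)/(4C−4)+0.615/C = 1.1118
τ_max = K_W·8FD/(πd³) = 1.1118·145.18 = 161.42 MPa
τ_max ≤ 218 MPa → acceptable

(a) 6 coils; (b) YES, τ_max = 161 MPa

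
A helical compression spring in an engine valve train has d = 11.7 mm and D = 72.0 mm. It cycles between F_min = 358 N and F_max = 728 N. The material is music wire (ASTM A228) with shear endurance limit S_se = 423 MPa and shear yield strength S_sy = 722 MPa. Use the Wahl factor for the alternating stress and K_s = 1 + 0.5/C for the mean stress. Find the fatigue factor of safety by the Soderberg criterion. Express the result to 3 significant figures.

6.43

C = D/d = 72.0/11.7 = 6.1538; K_W = (4C−1)/(4C−4)+0.615/C = 1.2455; K_s = 1+0.5/C = 1.0813
F_a = (F_max−F_min)/2 = 185 N; F_m = (F_max+F_min)/2 = 543 N
τ_a = K_W·8F_aD/(πd³) = 1.2455 × 21.178 = 26.376 MPa
τ_m = K_s·8F_mD/(πd³) = 1.0813 × 62.161 = 67.211 MPa
Soderberg: 1/n_f = τ_a/S_se + τ_m/S_sy = 26.376/423 + 67.211/722 = 0.06236 + 0.09309 = 0.15545
n_f = 1/0.15545 = 6.433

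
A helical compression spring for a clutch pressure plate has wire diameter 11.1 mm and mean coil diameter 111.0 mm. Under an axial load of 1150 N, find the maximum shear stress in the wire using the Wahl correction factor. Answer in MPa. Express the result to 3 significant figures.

272 MPa

Spring index C = D/d = 111.0/11.1 = 10.0000
K_W = (4C−1)/(4C−4) + 0.615/C = 39.000/36.000 + 0.0615 = 1.1448
τ₀ = 8FD/(πd³) = 8·1150·111.0/(π·11.1³) = 1.0212e+06/4296.5 = 237.68 MPa
τ_max = K·τ₀ = 1.1448 × 237.68 = 272.1 MPa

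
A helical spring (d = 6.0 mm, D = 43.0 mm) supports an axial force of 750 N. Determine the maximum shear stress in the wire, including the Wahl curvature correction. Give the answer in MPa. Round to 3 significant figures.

Spring index C = D/d = 43.0/6.0 = 7.1667
K_W = (4C−1)/(4C−4) + 0.615/C = 27.667/24.667 + 0.0858 = 1.2074
τ₀ = 8FD/(πd³) = 8·750·43.0/(π·6.0³) = 258000/678.58 = 380.2 MPa
τ_max = K·τ₀ = 1.2074 × 380.2 = 459.07 MPa

459 MPa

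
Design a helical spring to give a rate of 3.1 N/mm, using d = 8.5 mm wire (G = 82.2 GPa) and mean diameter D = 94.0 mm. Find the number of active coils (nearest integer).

N_a = Gd⁴/(8D³k) = (82.2×10³ × 8.5⁴)/(8 × 94.0³ × 3.1)
    = 4.29089e+08 / 2.05985e+07 = 20.83 → 21 coils

21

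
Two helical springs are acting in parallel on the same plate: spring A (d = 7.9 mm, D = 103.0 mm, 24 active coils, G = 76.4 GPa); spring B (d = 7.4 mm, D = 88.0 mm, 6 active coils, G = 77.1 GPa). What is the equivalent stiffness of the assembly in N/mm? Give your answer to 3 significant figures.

8.49 N/mm

k_A = Gd⁴/(8D³N_a) = (76.4×10³)(7.9⁴)/(8·103.0³·24) = 1.4184 N/mm
k_B = Gd⁴/(8D³N_a) = (77.1×10³)(7.4⁴)/(8·88.0³·6) = 7.0679 N/mm
Parallel: k_eq = 1.4184 + 7.0679 = 8.4863 N/mm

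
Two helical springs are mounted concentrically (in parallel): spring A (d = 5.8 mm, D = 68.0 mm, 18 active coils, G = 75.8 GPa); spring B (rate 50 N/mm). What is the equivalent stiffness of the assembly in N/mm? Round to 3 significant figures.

k_A = Gd⁴/(8D³N_a) = (75.8×10³)(5.8⁴)/(8·68.0³·18) = 1.8945 N/mm
Parallel: k_eq = 1.8945 + 50 = 51.894 N/mm

51.9 N/mm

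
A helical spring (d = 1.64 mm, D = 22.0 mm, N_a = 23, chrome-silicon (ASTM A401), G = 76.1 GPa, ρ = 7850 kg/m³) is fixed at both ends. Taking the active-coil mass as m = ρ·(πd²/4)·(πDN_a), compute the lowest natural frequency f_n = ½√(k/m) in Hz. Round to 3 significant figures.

k = Gd⁴/(8D³N_a) = (76.1×10³)(1.64⁴)/(8·22.0³·23) = 0.28098 N/mm = 280.98 N/m
Wire length L = πDN_a = π·22.0·23 = 1589.6 mm
m = ρ·(πd²/4)·L = 7850 × 2.1124×10⁻⁶ m² × 1.5896 m = 0.02636 kg
f_n = ½√(k/m) = 0.5·√(280.98/0.02636) = 0.5·√(10659) = 51.622 Hz

51.6 Hz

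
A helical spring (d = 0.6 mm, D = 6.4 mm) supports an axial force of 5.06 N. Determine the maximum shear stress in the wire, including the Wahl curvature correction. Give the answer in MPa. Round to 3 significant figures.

Spring index C = D/d = 6.4/0.6 = 10.6667
K_W = (4C−1)/(4C−4) + 0.615/C = 41.667/38.667 + 0.0577 = 1.1352
τ₀ = 8FD/(πd³) = 8·5.06·6.4/(π·0.6³) = 259.072/0.67858 = 381.78 MPa
τ_max = K·τ₀ = 1.1352 × 381.78 = 433.42 MPa

433 MPa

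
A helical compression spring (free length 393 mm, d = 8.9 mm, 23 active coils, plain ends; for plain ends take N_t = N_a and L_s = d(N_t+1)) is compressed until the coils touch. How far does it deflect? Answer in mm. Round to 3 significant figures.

179 mm

N_t = 23; L_s = 8.9·24 = 213.6 mm
δ_solid = L₀ − L_s = 393 − 213.6 = 179.4 mm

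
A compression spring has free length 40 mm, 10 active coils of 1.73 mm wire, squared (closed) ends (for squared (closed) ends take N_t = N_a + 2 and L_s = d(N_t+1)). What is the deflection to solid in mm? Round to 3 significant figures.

17.5 mm

N_t = 12; L_s = 1.73·13 = 22.49 mm
δ_solid = L₀ − L_s = 40 − 22.49 = 17.51 mm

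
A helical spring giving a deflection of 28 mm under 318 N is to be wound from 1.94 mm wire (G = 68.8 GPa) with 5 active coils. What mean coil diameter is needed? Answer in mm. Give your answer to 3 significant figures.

Required rate k = F/δ = 318/28 = 11.357 N/mm
D = (Gd⁴/(8N_a·k))^(1/3) = (68.8×10³·1.94⁴/(8·5·11.357))^(1/3)
  = (2145.19)^(1/3) = 12.8970 mm

12.9 mm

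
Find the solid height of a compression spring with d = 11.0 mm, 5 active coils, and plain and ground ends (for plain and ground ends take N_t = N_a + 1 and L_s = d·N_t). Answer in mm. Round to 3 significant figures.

plain and ground ends: N_t = N_a + 1 = 5 + 1 = 6
L_s = d·N_t = 11.0 × 6 = 66 mm

66.0 mm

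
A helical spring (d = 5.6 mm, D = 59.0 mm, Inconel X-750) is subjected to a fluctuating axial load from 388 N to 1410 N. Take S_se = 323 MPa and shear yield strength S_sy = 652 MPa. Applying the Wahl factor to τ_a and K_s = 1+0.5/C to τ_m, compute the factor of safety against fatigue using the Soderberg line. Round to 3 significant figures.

0.360

C = D/d = 59.0/5.6 = 10.5357; K_W = (4C−1)/(4C−4)+0.615/C = 1.1370; K_s = 1+0.5/C = 1.0475
F_a = (F_max−F_min)/2 = 511 N; F_m = (F_max+F_min)/2 = 899 N
τ_a = K_W·8F_aD/(πd³) = 1.1370 × 437.17 = 497.07 MPa
τ_m = K_s·8F_mD/(πd³) = 1.0475 × 769.11 = 805.61 MPa
Soderberg: 1/n_f = τ_a/S_se + τ_m/S_sy = 497.07/323 + 805.61/652 = 1.53892 + 1.23560 = 2.7745
n_f = 1/2.7745 = 0.3604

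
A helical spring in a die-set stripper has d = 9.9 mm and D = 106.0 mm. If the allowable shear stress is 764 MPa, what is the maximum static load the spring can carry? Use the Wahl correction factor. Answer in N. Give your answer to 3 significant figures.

C = D/d = 106.0/9.9 = 10.7071
K_W = (4C−1)/(4C−4) + 0.615/C = 41.828/38.828 + 0.0574 = 1.1347
τ_max = K·8FD/(πd³) → F_max = τ_allow·πd³/(8DK)
F_max = 764·π·9.9³/(8·106.0·1.1347) = 2.3289e+06/962.23 = 2420.3 N

2420 N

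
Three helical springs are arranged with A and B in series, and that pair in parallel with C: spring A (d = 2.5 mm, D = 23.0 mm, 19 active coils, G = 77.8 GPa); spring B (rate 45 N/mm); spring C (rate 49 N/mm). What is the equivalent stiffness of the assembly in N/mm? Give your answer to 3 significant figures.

k_A = Gd⁴/(8D³N_a) = (77.8×10³)(2.5⁴)/(8·23.0³·19) = 1.6433 N/mm
Springs A,B series: k_AB = 1/(1/1.6433+1/45) = 1.5854 N/mm; parallel with C: k_eq = 1.5854+49 = 50.585 N/mm

50.6 N/mm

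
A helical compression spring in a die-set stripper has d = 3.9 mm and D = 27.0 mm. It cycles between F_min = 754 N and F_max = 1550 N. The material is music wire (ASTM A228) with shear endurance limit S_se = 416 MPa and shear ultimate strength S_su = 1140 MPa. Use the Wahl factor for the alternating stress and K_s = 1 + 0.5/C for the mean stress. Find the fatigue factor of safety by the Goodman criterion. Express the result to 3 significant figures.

0.384

C = D/d = 27.0/3.9 = 6.9231; K_W = (4C−1)/(4C−4)+0.615/C = 1.2155; K_s = 1+0.5/C = 1.0722
F_a = (F_max−F_min)/2 = 398 N; F_m = (F_max+F_min)/2 = 1152 N
τ_a = K_W·8F_aD/(πd³) = 1.2155 × 461.31 = 560.7 MPa
τ_m = K_s·8F_mD/(πd³) = 1.0722 × 1335.2 = 1431.7 MPa
Goodman: 1/n_f = τ_a/S_se + τ_m/S_su = 560.7/416 + 1431.7/1140 = 1.34784 + 1.25586 = 2.6037
n_f = 1/2.6037 = 0.3841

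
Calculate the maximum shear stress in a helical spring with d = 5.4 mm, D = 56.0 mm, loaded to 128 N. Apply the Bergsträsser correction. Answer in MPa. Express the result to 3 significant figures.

Spring index C = D/d = 56.0/5.4 = 10.3704
K_B = (4C+2)/(4C−3) = 43.481/38.481 = 1.1299
τ₀ = 8FD/(πd³) = 8·128·56.0/(π·5.4³) = 57344/494.69 = 115.92 MPa
τ_max = K·τ₀ = 1.1299 × 115.92 = 130.98 MPa

131 MPa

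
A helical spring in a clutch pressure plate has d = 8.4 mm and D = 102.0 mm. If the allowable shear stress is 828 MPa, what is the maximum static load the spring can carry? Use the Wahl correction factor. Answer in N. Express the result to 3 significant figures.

1690 N

C = D/d = 102.0/8.4 = 12.1429
K_W = (4C−1)/(4C−4) + 0.615/C = 47.571/44.571 + 0.0506 = 1.1180
τ_max = K·8FD/(πd³) → F_max = τ_allow·πd³/(8DK)
F_max = 828·π·8.4³/(8·102.0·1.1180) = 1.5418e+06/912.25 = 1690.1 N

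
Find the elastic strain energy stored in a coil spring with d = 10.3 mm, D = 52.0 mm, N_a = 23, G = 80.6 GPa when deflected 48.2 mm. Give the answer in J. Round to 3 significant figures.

40.7 J

k = Gd⁴/(8D³N_a) = (80.6×10³)(10.3⁴)/(8·52.0³·23) = 35.064 N/mm
U = ½kδ² = 0.5 × 35.064 × 48.2² = 40731 N·mm = 40.731 J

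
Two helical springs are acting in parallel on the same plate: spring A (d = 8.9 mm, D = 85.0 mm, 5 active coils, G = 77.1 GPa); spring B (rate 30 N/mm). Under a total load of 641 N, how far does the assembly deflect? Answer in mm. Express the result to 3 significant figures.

k_A = Gd⁴/(8D³N_a) = (77.1×10³)(8.9⁴)/(8·85.0³·5) = 19.692 N/mm
Parallel: k_eq = 19.692 + 30 = 49.692 N/mm
δ = F/k_eq = 641/49.692 = 12.899 mm

12.9 mm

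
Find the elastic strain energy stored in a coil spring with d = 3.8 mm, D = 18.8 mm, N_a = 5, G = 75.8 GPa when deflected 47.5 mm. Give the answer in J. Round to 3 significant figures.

67.1 J

k = Gd⁴/(8D³N_a) = (75.8×10³)(3.8⁴)/(8·18.8³·5) = 59.466 N/mm
U = ½kδ² = 0.5 × 59.466 × 47.5² = 67085 N·mm = 67.085 J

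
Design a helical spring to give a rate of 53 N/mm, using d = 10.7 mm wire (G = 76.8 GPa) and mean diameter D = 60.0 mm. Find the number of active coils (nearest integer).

11

N_a = Gd⁴/(8D³k) = (76.8×10³ × 10.7⁴)/(8 × 60.0³ × 53)
    = 1.00669e+09 / 9.1584e+07 = 10.99 → 11 coils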